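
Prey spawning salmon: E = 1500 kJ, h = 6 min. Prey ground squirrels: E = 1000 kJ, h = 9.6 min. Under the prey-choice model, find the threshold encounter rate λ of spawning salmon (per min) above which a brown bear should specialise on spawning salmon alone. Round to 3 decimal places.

At the threshold, the rate on spawning salmon alone equals the profitability of ground squirrels: λ·1500/(1 + λ·6) = 1000/9.6 = 104.2.
Rearranging, λ(1500 − 104.2×6) = 104.2, so λ = 104.2/875 = 0.119 per min.

0.119 per min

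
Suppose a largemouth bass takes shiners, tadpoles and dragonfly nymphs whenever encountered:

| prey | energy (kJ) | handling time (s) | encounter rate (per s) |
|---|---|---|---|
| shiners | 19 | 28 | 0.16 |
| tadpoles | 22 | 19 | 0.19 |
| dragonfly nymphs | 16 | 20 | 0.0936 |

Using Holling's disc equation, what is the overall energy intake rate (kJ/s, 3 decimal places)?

R = (0.16×19 + 0.19×22 + 0.0936×16) / (1 + 0.16×28 + 0.19×19 + 0.0936×20) = 8.718/10.96 = 0.7953 kJ/s.

0.795 kJ/s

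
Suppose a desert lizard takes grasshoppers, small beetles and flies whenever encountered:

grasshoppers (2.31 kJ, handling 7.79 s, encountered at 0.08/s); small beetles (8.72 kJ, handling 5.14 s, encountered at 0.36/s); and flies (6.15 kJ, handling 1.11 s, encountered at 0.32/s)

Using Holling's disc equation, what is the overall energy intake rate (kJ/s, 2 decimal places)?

Energy encountered per unit search time: 0.08×2.31 + 0.36×8.72 + 0.32×6.15 = 5.292 kJ/s.
Handling time per unit search time: 0.08×7.79 + 0.36×5.14 + 0.32×1.11 = 2.829.
Rate = 5.292/(1 + 2.829) = 1.382 kJ/s.

1.38 kJ/s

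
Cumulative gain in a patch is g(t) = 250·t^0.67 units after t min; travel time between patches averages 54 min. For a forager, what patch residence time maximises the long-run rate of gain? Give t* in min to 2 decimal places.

109.64 min

Maximise g(t)/(T+t): set derivative to zero → g'(t)(T+t) = g(t).
g'(t) = 0.67·250·t^-0.33. Setting 0.67·250·t^-0.33 = 250·t^0.67/(54+t) gives 0.67(54+t) = t, so 0.33·t = 0.67×54.
t* = 0.67×54/0.33 = 109.6 min.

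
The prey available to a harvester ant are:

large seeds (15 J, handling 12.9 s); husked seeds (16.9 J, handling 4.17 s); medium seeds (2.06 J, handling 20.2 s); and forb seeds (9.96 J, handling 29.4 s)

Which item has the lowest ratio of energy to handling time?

medium seeds

Profitability E/h (J/s): large seeds = 15/12.9 = 1.16, husked seeds = 16.9/4.17 = 4.05, medium seeds = 2.06/20.2 = 0.102, forb seeds = 9.96/29.4 = 0.339.
Ranked: husked seeds > large seeds > forb seeds > medium seeds.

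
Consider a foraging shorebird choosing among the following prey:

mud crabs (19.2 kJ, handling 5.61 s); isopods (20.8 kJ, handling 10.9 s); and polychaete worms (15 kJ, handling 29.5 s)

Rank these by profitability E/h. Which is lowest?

In descending order of E/h:
mud crabs: 19.2/5.61 = 3.42 kJ/s
isopods: 20.8/10.9 = 1.91 kJ/s
polychaete worms: 15/29.5 = 0.508 kJ/s

polychaete worms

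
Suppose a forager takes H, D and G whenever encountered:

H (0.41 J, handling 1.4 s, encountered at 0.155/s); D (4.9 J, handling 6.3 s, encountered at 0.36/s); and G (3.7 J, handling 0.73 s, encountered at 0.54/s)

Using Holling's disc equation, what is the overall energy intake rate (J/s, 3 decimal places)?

R = Σλ_iE_i / (1 + Σλ_ih_i)
Numerator: 0.155×0.41 + 0.36×4.9 + 0.54×3.7 = 3.826
Denominator: 1 + 0.155×1.4 + 0.36×6.3 + 0.54×0.73 = 3.879
R = 3.826/3.879 = 0.9862 J/s

0.986 J/s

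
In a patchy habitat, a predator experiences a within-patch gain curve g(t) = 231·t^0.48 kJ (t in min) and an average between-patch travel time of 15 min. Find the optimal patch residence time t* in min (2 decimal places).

13.85 min

Maximise g(t)/(T+t): set derivative to zero → g'(t)(T+t) = g(t).
g'(t) = 0.48·231·t^-0.52. Setting 0.48·231·t^-0.52 = 231·t^0.48/(15+t) gives 0.48(15+t) = t, so 0.52·t = 0.48×15.
t* = 0.48×15/0.52 = 13.85 min.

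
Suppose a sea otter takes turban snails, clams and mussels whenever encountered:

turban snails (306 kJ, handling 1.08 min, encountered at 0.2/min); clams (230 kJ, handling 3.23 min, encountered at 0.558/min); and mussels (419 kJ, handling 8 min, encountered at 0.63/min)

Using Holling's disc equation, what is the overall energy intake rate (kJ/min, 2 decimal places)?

56.28 kJ/min

R = Σλ_iE_i / (1 + Σλ_ih_i)
Numerator: 0.2×306 + 0.558×230 + 0.63×419 = 453.5
Denominator: 1 + 0.2×1.08 + 0.558×3.23 + 0.63×8 = 8.058
R = 453.5/8.058 = 56.28 kJ/min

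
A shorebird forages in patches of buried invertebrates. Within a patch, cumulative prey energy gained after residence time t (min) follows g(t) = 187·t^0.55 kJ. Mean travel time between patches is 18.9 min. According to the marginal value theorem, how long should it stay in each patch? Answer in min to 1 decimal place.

Optimal t* satisfies g'(t*) = g(t*)/(T + t*).
g'(t) = 0.55·187·t^-0.45. Setting 0.55·187·t^-0.45 = 187·t^0.55/(18.9+t) gives 0.55(18.9+t) = t, so 0.45·t = 0.55×18.9.
t* = 0.55×18.9/0.45 = 23.1 min.

23.1 min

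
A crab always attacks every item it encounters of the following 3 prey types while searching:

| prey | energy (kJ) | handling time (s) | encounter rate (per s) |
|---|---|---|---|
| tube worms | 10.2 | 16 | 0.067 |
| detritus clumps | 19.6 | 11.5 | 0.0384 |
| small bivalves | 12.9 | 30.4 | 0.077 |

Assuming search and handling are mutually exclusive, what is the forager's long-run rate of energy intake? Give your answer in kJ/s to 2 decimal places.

Energy encountered per unit search time: 0.067×10.2 + 0.0384×19.6 + 0.077×12.9 = 2.429 kJ/s.
Handling time per unit search time: 0.067×16 + 0.0384×11.5 + 0.077×30.4 = 3.854.
Rate = 2.429/(1 + 3.854) = 0.5004 kJ/s.

0.50 kJ/s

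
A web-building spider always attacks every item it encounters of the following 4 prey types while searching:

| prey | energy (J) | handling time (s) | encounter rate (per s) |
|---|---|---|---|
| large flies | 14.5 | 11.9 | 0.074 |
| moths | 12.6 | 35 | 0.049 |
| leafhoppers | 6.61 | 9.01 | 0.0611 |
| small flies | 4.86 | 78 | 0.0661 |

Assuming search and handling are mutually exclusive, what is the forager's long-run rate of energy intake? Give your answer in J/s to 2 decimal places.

R = (0.074×14.5 + 0.049×12.6 + 0.0611×6.61 + 0.0661×4.86) / (1 + 0.074×11.9 + 0.049×35 + 0.0611×9.01 + 0.0661×78) = 2.416/9.302 = 0.2597 J/s.

0.26 J/s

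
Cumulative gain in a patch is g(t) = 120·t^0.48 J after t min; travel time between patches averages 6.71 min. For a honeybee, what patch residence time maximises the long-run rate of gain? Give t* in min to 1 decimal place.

Maximise g(t)/(T+t): set derivative to zero → g'(t)(T+t) = g(t).
g'(t) = 0.48·120·t^-0.52. Setting 0.48·120·t^-0.52 = 120·t^0.48/(6.71+t) gives 0.48(6.71+t) = t, so 0.52·t = 0.48×6.71.
t* = 0.48×6.71/0.52 = 6.194 min.

6.2 min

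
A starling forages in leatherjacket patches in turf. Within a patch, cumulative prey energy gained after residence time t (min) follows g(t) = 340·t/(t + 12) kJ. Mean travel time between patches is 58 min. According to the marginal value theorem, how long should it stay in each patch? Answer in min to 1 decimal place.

Optimal t* satisfies g'(t*) = g(t*)/(T + t*).
g'(t) = 340·12/(t + 12)². Setting 340·12/(t+12)² = 340t/[(t+12)(58+t)] gives 12(58+t) = t(t+12), so t² = 12×58 = 696.
t* = √696 = 26.38 min.

26.4 min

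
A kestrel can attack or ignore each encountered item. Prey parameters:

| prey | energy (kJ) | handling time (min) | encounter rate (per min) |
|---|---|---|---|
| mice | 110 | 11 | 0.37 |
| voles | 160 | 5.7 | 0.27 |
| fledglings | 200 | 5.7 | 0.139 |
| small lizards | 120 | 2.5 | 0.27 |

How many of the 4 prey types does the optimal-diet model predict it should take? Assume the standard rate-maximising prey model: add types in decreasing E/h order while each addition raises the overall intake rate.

3

Rank by E/h (kJ/min): small lizards 48, fledglings 35.1, voles 28.1, mice 10. Include each in turn until the next type's E/h falls below the running intake rate.
Rate on top 1: 19.34. fledglings: 35.1 > 19.34 → include.
Rate on top 2: 24.4. voles: 28.1 > 24.4 → include.
Rate on top 3: 25.81. mice: 10 < 25.81 → exclude; stop.
Optimal diet: small lizards, fledglings, voles — 3 of 4 types.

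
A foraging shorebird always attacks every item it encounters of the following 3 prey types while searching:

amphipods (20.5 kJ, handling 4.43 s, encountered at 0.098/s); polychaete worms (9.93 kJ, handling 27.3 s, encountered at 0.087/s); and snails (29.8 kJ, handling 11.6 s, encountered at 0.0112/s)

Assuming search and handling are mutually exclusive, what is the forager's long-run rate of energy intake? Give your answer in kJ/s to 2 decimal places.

0.81 kJ/s

R = (0.098×20.5 + 0.087×9.93 + 0.0112×29.8) / (1 + 0.098×4.43 + 0.087×27.3 + 0.0112×11.6) = 3.207/3.939 = 0.814 kJ/s.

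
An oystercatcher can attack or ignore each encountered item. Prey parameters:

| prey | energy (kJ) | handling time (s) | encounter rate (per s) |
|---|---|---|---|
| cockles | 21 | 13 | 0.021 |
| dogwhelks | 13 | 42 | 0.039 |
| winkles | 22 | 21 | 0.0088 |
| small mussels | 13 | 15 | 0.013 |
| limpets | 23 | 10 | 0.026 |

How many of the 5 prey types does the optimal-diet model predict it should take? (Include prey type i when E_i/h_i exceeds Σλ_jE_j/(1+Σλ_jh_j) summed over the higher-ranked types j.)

Profitabilities (E/h, kJ/s): limpets 2.3, cockles 1.62, winkles 1.05, small mussels 0.867, dogwhelks 0.31. Add prey in this order while the next type's profitability exceeds the intake rate on those already taken.
Rate on top 1: 0.4746. cockles: 1.62 > 0.4746 → include.
Rate on top 2: 0.6778. winkles: 1.05 > 0.6778 → include.
Rate on top 3: 0.7175. small mussels: 0.867 > 0.7175 → include.
Rate on top 4: 0.7327. dogwhelks: 0.31 < 0.7327 → exclude; stop.
Optimal diet: limpets, cockles, winkles, small mussels — 4 of 5 types.

4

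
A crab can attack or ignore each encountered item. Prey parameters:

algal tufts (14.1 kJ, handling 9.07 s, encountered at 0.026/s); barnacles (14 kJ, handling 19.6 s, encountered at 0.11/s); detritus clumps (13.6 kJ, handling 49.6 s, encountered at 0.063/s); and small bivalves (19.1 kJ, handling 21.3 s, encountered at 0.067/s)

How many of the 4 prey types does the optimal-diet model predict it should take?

3

E/h in descending order: algal tufts 1.55, small bivalves 0.897, barnacles 0.714, detritus clumps 0.274 kJ/s. The optimal diet is the largest prefix of this list for which every included type satisfies E_i/h_i > R on the types above it.
Rate on top 1: 0.2966. small bivalves: 0.897 > 0.2966 → include.
Rate on top 2: 0.6182. barnacles: 0.714 > 0.6182 → include.
Rate on top 3: 0.6612. detritus clumps: 0.274 < 0.6612 → exclude; stop.
Optimal diet: algal tufts, small bivalves, barnacles — 3 of 4 types.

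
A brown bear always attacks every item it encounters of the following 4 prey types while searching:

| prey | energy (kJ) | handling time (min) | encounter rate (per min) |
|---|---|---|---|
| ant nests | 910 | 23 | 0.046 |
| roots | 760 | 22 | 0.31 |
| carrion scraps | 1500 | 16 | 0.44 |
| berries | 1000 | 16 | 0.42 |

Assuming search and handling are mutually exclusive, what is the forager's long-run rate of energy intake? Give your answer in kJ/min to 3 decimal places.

R = (0.046×910 + 0.31×760 + 0.44×1500 + 0.42×1000) / (1 + 0.046×23 + 0.31×22 + 0.44×16 + 0.42×16) = 1357/22.64 = 59.96 kJ/min.

59.964 kJ/min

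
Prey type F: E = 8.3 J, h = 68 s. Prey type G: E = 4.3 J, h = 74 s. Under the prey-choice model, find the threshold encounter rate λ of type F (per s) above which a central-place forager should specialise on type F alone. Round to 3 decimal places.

Drop type G once their profitability E₂/h₂ falls below the rate achievable on type F alone: E₂/h₂ = λE₁/(1 + λh₁).
Solve for λ: λE₁h₂ = E₂(1 + λh₁) → λ(E₁h₂ − E₂h₁) = E₂ → λ = E₂/(E₁h₂ − E₂h₁).
λ = 4.3/(8.3×74 − 4.3×68) = 4.3/321.8 = 0.01336 per s.

0.013 per s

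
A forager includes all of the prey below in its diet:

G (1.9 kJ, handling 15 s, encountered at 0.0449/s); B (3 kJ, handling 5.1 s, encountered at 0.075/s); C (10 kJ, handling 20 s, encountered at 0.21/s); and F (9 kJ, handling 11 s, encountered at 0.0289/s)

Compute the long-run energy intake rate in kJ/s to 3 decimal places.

0.406 kJ/s

R = Σλ_iE_i / (1 + Σλ_ih_i)
Numerator: 0.0449×1.9 + 0.075×3 + 0.21×10 + 0.0289×9 = 2.67
Denominator: 1 + 0.0449×15 + 0.075×5.1 + 0.21×20 + 0.0289×11 = 6.574
R = 2.67/6.574 = 0.4062 kJ/s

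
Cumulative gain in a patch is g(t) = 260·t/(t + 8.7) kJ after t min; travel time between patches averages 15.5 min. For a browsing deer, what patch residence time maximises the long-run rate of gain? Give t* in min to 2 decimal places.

11.61 min

Maximise g(t)/(T+t): set derivative to zero → g'(t)(T+t) = g(t).
g'(t) = 260·8.7/(t + 8.7)². Setting 260·8.7/(t+8.7)² = 260t/[(t+8.7)(15.5+t)] gives 8.7(15.5+t) = t(t+8.7), so t² = 8.7×15.5 = 134.8.
t* = √134.8 = 11.61 min.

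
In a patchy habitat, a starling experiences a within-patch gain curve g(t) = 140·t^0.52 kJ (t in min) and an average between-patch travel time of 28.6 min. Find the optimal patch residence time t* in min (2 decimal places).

30.98 min

By the marginal value theorem, leave when the instantaneous gain rate g'(t) equals the habitat-wide average g(t)/(T + t).
g'(t) = 0.52·140·t^-0.48. Setting 0.52·140·t^-0.48 = 140·t^0.52/(28.6+t) gives 0.52(28.6+t) = t, so 0.48·t = 0.52×28.6.
t* = 0.52×28.6/0.48 = 30.98 min.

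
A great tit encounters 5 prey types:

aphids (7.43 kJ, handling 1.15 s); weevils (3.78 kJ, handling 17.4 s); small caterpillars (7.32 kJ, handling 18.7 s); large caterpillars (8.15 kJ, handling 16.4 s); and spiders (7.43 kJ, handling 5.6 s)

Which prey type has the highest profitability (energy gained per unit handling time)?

In descending order of E/h:
aphids: 7.43/1.15 = 6.46 kJ/s
spiders: 7.43/5.6 = 1.33 kJ/s
large caterpillars: 8.15/16.4 = 0.497 kJ/s
small caterpillars: 7.32/18.7 = 0.391 kJ/s
weevils: 3.78/17.4 = 0.217 kJ/s

aphids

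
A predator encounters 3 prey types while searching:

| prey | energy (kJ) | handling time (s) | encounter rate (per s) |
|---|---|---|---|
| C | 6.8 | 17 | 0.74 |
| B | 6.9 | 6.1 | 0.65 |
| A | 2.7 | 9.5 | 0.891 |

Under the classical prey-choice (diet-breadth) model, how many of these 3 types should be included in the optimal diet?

E/h in descending order: B 1.13, C 0.4, A 0.284 kJ/s. The optimal diet is the largest prefix of this list for which every included type satisfies E_i/h_i > R on the types above it.
Rate on top 1: 0.9033. C: 0.4 < 0.9033 → exclude; stop.
Optimal diet: B — 1 of 3 types.

1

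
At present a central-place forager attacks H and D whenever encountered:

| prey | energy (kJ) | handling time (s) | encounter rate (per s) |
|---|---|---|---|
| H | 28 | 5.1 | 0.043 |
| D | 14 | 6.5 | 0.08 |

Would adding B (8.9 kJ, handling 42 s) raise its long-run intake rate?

No

On H and D alone, R = ΣλE/(1+Σλh) = 2.324/1.739 = 1.336 kJ/s.
Profitability of B: 8.9/42 = 0.2119 kJ/s.
0.2119 < 1.336, so adding B would lower the average — exclude it.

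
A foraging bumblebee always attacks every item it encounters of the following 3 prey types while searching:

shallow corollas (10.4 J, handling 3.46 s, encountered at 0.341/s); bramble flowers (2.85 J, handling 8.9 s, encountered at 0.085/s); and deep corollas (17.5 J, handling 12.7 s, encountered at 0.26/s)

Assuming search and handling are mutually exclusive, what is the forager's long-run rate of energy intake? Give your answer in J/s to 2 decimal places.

R = Σλ_iE_i / (1 + Σλ_ih_i)
Numerator: 0.341×10.4 + 0.085×2.85 + 0.26×17.5 = 8.339
Denominator: 1 + 0.341×3.46 + 0.085×8.9 + 0.26×12.7 = 6.238
R = 8.339/6.238 = 1.337 J/s

1.34 J/s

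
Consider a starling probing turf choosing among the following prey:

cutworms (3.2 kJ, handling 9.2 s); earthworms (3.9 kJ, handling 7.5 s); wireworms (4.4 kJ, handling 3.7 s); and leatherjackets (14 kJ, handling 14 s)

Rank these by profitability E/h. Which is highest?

In descending order of E/h:
wireworms: 4.4/3.7 = 1.19 kJ/s
leatherjackets: 14/14 = 1 kJ/s
earthworms: 3.9/7.5 = 0.52 kJ/s
cutworms: 3.2/9.2 = 0.348 kJ/s

wireworms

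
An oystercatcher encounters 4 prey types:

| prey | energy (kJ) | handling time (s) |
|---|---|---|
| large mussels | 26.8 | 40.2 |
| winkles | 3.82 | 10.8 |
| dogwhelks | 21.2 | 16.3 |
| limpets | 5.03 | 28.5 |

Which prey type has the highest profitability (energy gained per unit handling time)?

dogwhelks

Profitability E/h (kJ/s): large mussels = 26.8/40.2 = 0.667, winkles = 3.82/10.8 = 0.354, dogwhelks = 21.2/16.3 = 1.3, limpets = 5.03/28.5 = 0.176.
Ranked: dogwhelks > large mussels > winkles > limpets.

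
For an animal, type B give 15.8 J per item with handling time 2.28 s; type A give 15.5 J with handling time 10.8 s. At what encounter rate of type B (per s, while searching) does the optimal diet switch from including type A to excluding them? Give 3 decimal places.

The zero-one rule: include type A iff E₂/h₂ > λE₁/(1+λh₁). Equality gives the switch point.
λE₁h₂ = E₂ + λE₂h₁ ⇒ λ = E₂/(E₁h₂ − E₂h₁) = 15.5/(170.6 − 35.34) = 0.1146 per s.

0.115 per s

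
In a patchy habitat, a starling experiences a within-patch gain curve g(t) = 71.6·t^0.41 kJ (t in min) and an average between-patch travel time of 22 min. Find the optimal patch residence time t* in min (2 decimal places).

15.29 min

By the marginal value theorem, leave when the instantaneous gain rate g'(t) equals the habitat-wide average g(t)/(T + t).
g'(t) = 0.41·71.6·t^-0.59. Setting 0.41·71.6·t^-0.59 = 71.6·t^0.41/(22+t) gives 0.41(22+t) = t, so 0.59·t = 0.41×22.
t* = 0.41×22/0.59 = 15.29 min.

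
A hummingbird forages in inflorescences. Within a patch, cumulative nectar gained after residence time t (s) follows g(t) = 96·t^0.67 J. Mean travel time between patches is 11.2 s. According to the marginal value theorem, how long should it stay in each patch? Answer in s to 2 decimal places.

By the marginal value theorem, leave when the instantaneous gain rate g'(t) equals the habitat-wide average g(t)/(T + t).
g'(t) = 0.67·96·t^-0.33. Setting 0.67·96·t^-0.33 = 96·t^0.67/(11.2+t) gives 0.67(11.2+t) = t, so 0.33·t = 0.67×11.2.
t* = 0.67×11.2/0.33 = 22.74 s.

22.74 s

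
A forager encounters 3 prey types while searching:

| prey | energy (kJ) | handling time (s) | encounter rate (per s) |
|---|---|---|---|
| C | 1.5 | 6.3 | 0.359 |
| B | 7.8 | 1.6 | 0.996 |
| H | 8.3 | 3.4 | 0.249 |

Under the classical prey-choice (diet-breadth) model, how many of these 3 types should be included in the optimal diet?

1

Rank by E/h (kJ/s): B 4.88, H 2.44, C 0.238. Include each in turn until the next type's E/h falls below the running intake rate.
Rate on top 1: 2.995. H: 2.44 < 2.995 → exclude; stop.
Optimal diet: B — 1 of 3 types.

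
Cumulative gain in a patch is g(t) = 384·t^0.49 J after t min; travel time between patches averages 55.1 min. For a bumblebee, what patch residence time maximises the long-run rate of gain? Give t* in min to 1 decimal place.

By the marginal value theorem, leave when the instantaneous gain rate g'(t) equals the habitat-wide average g(t)/(T + t).
g'(t) = 0.49·384·t^-0.51. Setting 0.49·384·t^-0.51 = 384·t^0.49/(55.1+t) gives 0.49(55.1+t) = t, so 0.51·t = 0.49×55.1.
t* = 0.49×55.1/0.51 = 52.94 min.

52.9 min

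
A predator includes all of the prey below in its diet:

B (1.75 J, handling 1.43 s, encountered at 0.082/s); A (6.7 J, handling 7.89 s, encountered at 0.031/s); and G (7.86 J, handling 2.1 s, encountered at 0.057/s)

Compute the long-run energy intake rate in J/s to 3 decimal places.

0.539 J/s

R = Σλ_iE_i / (1 + Σλ_ih_i)
Numerator: 0.082×1.75 + 0.031×6.7 + 0.057×7.86 = 0.7992
Denominator: 1 + 0.082×1.43 + 0.031×7.89 + 0.057×2.1 = 1.482
R = 0.7992/1.482 = 0.5394 J/s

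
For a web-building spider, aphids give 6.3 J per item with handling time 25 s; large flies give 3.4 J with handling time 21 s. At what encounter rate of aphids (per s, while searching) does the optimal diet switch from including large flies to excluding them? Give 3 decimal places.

0.072 per s

At the threshold, the rate on aphids alone equals the profitability of large flies: λ·6.3/(1 + λ·25) = 3.4/21 = 0.1619.
Rearranging, λ(6.3 − 0.1619×25) = 0.1619, so λ = 0.1619/2.252 = 0.07188 per s.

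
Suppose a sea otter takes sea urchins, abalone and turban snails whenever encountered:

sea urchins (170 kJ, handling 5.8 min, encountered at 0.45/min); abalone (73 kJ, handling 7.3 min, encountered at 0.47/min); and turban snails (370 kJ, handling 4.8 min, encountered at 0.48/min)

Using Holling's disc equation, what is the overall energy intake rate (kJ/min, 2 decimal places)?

Energy encountered per unit search time: 0.45×170 + 0.47×73 + 0.48×370 = 288.4 kJ/min.
Handling time per unit search time: 0.45×5.8 + 0.47×7.3 + 0.48×4.8 = 8.345.
Rate = 288.4/(1 + 8.345) = 30.86 kJ/min.

30.86 kJ/min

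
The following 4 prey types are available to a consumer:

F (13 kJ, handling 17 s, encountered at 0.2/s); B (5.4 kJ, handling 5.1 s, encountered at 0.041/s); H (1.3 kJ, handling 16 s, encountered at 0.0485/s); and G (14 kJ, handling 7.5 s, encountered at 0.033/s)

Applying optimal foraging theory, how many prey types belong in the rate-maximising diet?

3

E/h in descending order: G 1.87, B 1.06, F 0.765, H 0.0813 kJ/s. The optimal diet is the largest prefix of this list for which every included type satisfies E_i/h_i > R on the types above it.
Rate on top 1: 0.3703. B: 1.06 > 0.3703 → include.
Rate on top 2: 0.4692. F: 0.765 > 0.4692 → include.
Rate on top 3: 0.6761. H: 0.0813 < 0.6761 → exclude; stop.
Optimal diet: G, B, F — 3 of 4 types.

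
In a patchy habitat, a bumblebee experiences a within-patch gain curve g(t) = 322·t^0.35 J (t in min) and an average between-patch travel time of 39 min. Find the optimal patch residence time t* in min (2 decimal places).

By the marginal value theorem, leave when the instantaneous gain rate g'(t) equals the habitat-wide average g(t)/(T + t).
g'(t) = 0.35·322·t^-0.65. Setting 0.35·322·t^-0.65 = 322·t^0.35/(39+t) gives 0.35(39+t) = t, so 0.65·t = 0.35×39.
t* = 0.35×39/0.65 = 21 min.

21.00 min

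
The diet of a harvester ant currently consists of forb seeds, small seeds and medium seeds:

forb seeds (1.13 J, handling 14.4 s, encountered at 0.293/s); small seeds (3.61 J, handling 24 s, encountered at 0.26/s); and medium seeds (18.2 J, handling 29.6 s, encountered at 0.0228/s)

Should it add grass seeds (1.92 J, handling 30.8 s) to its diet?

No

Current rate: (0.293×1.13 + 0.26×3.61 + 0.0228×18.2)/(1 + 0.293×14.4 + 0.26×24 + 0.0228×29.6) = 0.1388 J/s.
grass seeds: E/h = 1.92/30.8 = 0.06234 J/s.
Since 0.06234 < R, time spent handling grass seeds is better spent searching.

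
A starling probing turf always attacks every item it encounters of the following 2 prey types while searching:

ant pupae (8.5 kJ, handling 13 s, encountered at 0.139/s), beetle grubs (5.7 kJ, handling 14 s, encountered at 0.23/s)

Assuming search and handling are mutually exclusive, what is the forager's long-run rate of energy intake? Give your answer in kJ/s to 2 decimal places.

R = (0.139×8.5 + 0.23×5.7) / (1 + 0.139×13 + 0.23×14) = 2.493/6.027 = 0.4136 kJ/s.

0.41 kJ/s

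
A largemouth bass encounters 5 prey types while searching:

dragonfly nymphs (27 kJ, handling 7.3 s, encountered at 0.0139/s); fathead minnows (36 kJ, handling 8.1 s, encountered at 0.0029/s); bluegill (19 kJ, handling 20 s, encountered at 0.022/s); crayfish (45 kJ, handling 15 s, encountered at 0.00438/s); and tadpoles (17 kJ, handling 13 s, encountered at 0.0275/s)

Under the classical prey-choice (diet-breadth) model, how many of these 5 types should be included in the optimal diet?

5

Profitabilities (E/h, kJ/s): fathead minnows 4.44, dragonfly nymphs 3.7, crayfish 3, tadpoles 1.31, bluegill 0.95. Add prey in this order while the next type's profitability exceeds the intake rate on those already taken.
Rate on top 1: 0.102. dragonfly nymphs: 3.7 > 0.102 → include.
Rate on top 2: 0.4264. crayfish: 3 > 0.4264 → include.
Rate on top 3: 0.5684. tadpoles: 1.31 > 0.5684 → include.
Rate on top 4: 0.7391. bluegill: 0.95 > 0.7391 → include.
Optimal diet: fathead minnows, dragonfly nymphs, crayfish, tadpoles, bluegill — 5 of 5 types.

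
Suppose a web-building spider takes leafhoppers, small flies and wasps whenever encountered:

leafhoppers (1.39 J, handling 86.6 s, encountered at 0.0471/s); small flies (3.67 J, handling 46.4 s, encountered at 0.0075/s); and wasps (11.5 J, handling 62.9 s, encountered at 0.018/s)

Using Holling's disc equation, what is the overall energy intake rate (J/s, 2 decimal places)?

Energy encountered per unit search time: 0.0471×1.39 + 0.0075×3.67 + 0.018×11.5 = 0.3 J/s.
Handling time per unit search time: 0.0471×86.6 + 0.0075×46.4 + 0.018×62.9 = 5.559.
Rate = 0.3/(1 + 5.559) = 0.04574 J/s.

0.05 J/s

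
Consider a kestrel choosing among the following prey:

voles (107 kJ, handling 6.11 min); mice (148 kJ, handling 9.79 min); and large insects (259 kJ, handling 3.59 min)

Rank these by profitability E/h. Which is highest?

large insects

Profitability E/h (kJ/min): voles = 107/6.11 = 17.5, mice = 148/9.79 = 15.1, large insects = 259/3.59 = 72.1.
Ranked: large insects > voles > mice.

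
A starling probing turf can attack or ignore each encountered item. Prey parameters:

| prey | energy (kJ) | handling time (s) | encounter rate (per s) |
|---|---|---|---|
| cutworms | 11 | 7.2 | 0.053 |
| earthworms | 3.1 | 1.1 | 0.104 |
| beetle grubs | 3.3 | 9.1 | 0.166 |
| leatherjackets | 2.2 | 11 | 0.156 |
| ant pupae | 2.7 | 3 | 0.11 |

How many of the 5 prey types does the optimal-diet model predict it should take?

3

Rank by E/h (kJ/s): earthworms 2.82, cutworms 1.53, ant pupae 0.9, beetle grubs 0.363, leatherjackets 0.2. Include each in turn until the next type's E/h falls below the running intake rate.
Rate on top 1: 0.2893. cutworms: 1.53 > 0.2893 → include.
Rate on top 2: 0.6052. ant pupae: 0.9 > 0.6052 → include.
Rate on top 3: 0.6585. beetle grubs: 0.363 < 0.6585 → exclude; stop.
Optimal diet: earthworms, cutworms, ant pupae — 3 of 5 types.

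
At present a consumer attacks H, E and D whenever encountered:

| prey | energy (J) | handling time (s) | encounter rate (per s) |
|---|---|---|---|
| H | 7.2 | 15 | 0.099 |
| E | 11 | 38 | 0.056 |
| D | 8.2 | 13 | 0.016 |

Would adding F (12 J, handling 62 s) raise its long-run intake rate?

No

Intake rate on the current diet: R = (0.099×7.2 + 0.056×11 + 0.016×8.2) / (1 + 0.099×15 + 0.056×38 + 0.016×13) = 1.46/4.821 = 0.3028 J/s.
F: E/h = 12/62 = 0.1935 J/s.
0.1935 < 0.3028, so adding F would lower the average — exclude it.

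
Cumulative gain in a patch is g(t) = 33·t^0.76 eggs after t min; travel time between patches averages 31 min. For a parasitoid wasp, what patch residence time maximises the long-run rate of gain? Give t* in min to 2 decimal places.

98.17 min

Maximise g(t)/(T+t): set derivative to zero → g'(t)(T+t) = g(t).
g'(t) = 0.76·33·t^-0.24. Setting 0.76·33·t^-0.24 = 33·t^0.76/(31+t) gives 0.76(31+t) = t, so 0.24·t = 0.76×31.
t* = 0.76×31/0.24 = 98.17 min.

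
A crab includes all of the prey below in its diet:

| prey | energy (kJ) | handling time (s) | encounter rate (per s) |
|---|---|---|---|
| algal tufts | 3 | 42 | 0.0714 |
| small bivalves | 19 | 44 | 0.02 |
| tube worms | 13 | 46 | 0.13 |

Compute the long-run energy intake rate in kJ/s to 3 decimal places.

0.210 kJ/s

R = (0.0714×3 + 0.02×19 + 0.13×13) / (1 + 0.0714×42 + 0.02×44 + 0.13×46) = 2.284/10.86 = 0.2104 kJ/s.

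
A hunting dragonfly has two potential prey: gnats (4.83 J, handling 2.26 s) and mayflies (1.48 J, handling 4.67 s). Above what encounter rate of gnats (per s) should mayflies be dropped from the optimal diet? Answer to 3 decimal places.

0.077 per s

At the threshold, the rate on gnats alone equals the profitability of mayflies: λ·4.83/(1 + λ·2.26) = 1.48/4.67 = 0.3169.
Rearranging, λ(4.83 − 0.3169×2.26) = 0.3169, so λ = 0.3169/4.114 = 0.07704 per s.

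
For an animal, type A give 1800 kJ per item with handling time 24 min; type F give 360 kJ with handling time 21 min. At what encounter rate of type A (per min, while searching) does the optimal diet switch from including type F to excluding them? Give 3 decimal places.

0.012 per min

The zero-one rule: include type F iff E₂/h₂ > λE₁/(1+λh₁). Equality gives the switch point.
λE₁h₂ = E₂ + λE₂h₁ ⇒ λ = E₂/(E₁h₂ − E₂h₁) = 360/(3.78e+04 − 8640) = 0.01235 per min.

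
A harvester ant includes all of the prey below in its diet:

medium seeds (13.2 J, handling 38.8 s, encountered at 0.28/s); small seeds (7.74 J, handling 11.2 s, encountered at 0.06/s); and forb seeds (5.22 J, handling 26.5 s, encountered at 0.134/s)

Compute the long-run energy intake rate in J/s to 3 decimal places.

R = (0.28×13.2 + 0.06×7.74 + 0.134×5.22) / (1 + 0.28×38.8 + 0.06×11.2 + 0.134×26.5) = 4.86/16.09 = 0.3021 J/s.

0.302 J/s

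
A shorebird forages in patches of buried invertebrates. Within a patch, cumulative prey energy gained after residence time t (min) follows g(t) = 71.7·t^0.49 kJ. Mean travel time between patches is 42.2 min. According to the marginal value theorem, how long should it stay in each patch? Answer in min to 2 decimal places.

40.55 min

Maximise g(t)/(T+t): set derivative to zero → g'(t)(T+t) = g(t).
g'(t) = 0.49·71.7·t^-0.51. Setting 0.49·71.7·t^-0.51 = 71.7·t^0.49/(42.2+t) gives 0.49(42.2+t) = t, so 0.51·t = 0.49×42.2.
t* = 0.49×42.2/0.51 = 40.55 min.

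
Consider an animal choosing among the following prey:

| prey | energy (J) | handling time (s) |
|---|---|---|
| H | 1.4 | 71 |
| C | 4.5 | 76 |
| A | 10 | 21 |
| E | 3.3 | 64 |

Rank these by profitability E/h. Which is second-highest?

Profitability E/h (J/s): H = 1.4/71 = 0.0197, C = 4.5/76 = 0.0592, A = 10/21 = 0.476, E = 3.3/64 = 0.0516.
Ranked: A > C > E > H.

C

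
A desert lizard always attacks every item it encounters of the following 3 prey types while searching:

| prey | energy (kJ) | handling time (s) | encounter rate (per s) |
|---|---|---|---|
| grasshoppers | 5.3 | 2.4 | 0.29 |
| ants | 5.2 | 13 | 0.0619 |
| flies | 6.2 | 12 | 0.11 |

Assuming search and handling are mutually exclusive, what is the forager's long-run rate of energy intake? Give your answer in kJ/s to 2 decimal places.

R = Σλ_iE_i / (1 + Σλ_ih_i)
Numerator: 0.29×5.3 + 0.0619×5.2 + 0.11×6.2 = 2.541
Denominator: 1 + 0.29×2.4 + 0.0619×13 + 0.11×12 = 3.821
R = 2.541/3.821 = 0.665 kJ/s

0.67 kJ/s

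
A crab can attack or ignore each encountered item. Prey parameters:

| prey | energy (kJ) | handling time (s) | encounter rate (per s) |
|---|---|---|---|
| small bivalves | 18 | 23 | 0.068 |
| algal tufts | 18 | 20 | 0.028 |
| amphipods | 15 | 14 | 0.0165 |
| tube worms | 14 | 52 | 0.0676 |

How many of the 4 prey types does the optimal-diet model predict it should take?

3

Rank by E/h (kJ/s): amphipods 1.07, algal tufts 0.9, small bivalves 0.783, tube worms 0.269. Include each in turn until the next type's E/h falls below the running intake rate.
Rate on top 1: 0.2011. algal tufts: 0.9 > 0.2011 → include.
Rate on top 2: 0.4196. small bivalves: 0.783 > 0.4196 → include.
Rate on top 3: 0.5888. tube worms: 0.269 < 0.5888 → exclude; stop.
Optimal diet: amphipods, algal tufts, small bivalves — 3 of 4 types.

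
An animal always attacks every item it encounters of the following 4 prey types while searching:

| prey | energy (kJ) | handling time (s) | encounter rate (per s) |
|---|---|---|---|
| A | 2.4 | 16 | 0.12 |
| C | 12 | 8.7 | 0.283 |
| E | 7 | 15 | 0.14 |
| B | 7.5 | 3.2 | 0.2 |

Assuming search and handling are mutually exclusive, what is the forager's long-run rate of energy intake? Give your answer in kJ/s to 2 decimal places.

0.76 kJ/s

R = (0.12×2.4 + 0.283×12 + 0.14×7 + 0.2×7.5) / (1 + 0.12×16 + 0.283×8.7 + 0.14×15 + 0.2×3.2) = 6.164/8.122 = 0.7589 kJ/s.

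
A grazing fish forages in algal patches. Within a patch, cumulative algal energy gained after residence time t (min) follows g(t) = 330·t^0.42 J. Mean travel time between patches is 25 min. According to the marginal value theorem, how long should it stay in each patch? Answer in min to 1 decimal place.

Maximise g(t)/(T+t): set derivative to zero → g'(t)(T+t) = g(t).
g'(t) = 0.42·330·t^-0.58. Setting 0.42·330·t^-0.58 = 330·t^0.42/(25+t) gives 0.42(25+t) = t, so 0.58·t = 0.42×25.
t* = 0.42×25/0.58 = 18.1 min.

18.1 min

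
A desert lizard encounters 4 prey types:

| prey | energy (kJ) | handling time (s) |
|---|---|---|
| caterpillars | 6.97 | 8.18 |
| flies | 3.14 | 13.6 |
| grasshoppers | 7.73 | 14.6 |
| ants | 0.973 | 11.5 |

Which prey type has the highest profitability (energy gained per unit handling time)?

caterpillars

Profitability E/h (kJ/s): caterpillars = 6.97/8.18 = 0.852, flies = 3.14/13.6 = 0.231, grasshoppers = 7.73/14.6 = 0.529, ants = 0.973/11.5 = 0.0846.
Ranked: caterpillars > grasshoppers > flies > ants.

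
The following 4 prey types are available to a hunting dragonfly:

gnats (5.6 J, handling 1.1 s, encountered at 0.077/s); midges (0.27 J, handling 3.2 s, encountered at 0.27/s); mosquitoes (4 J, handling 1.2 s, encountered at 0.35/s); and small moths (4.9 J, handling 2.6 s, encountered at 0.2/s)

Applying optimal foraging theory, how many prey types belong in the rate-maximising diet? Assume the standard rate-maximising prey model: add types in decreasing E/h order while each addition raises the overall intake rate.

E/h in descending order: gnats 5.09, mosquitoes 3.33, small moths 1.88, midges 0.0844 J/s. The optimal diet is the largest prefix of this list for which every included type satisfies E_i/h_i > R on the types above it.
Rate on top 1: 0.3975. mosquitoes: 3.33 > 0.3975 → include.
Rate on top 2: 1.217. small moths: 1.88 > 1.217 → include.
Rate on top 3: 1.388. midges: 0.0844 < 1.388 → exclude; stop.
Optimal diet: gnats, mosquitoes, small moths — 3 of 4 types.

3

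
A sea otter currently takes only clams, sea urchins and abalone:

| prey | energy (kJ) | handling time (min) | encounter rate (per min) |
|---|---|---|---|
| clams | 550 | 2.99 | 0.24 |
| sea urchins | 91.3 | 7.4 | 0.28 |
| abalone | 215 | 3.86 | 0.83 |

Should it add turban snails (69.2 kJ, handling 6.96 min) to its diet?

Current rate: (0.24×550 + 0.28×91.3 + 0.83×215)/(1 + 0.24×2.99 + 0.28×7.4 + 0.83×3.86) = 48.05 kJ/min.
Profitability of turban snails: 69.2/6.96 = 9.943 kJ/min.
Since 9.943 < R, time spent handling turban snails is better spent searching.

No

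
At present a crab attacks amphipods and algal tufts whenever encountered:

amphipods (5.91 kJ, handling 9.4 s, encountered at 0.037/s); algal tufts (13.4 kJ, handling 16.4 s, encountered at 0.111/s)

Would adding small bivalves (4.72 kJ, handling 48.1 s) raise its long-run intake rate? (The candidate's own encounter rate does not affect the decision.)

No

Intake rate on the current diet: R = (0.037×5.91 + 0.111×13.4) / (1 + 0.037×9.4 + 0.111×16.4) = 1.706/3.168 = 0.5385 kJ/s.
Profitability of small bivalves: 4.72/48.1 = 0.09813 kJ/s.
0.09813 < 0.5385, so adding small bivalves would lower the average — exclude it.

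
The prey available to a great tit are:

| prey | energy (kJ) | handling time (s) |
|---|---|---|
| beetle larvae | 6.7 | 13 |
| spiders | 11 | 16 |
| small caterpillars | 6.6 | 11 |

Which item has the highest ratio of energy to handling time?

Profitability E/h (kJ/s): beetle larvae = 6.7/13 = 0.515, spiders = 11/16 = 0.688, small caterpillars = 6.6/11 = 0.6.
Ranked: spiders > small caterpillars > beetle larvae.

spiders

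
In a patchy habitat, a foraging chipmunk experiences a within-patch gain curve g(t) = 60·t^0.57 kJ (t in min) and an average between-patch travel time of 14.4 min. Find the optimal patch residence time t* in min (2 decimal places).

By the marginal value theorem, leave when the instantaneous gain rate g'(t) equals the habitat-wide average g(t)/(T + t).
g'(t) = 0.57·60·t^-0.43. Setting 0.57·60·t^-0.43 = 60·t^0.57/(14.4+t) gives 0.57(14.4+t) = t, so 0.43·t = 0.57×14.4.
t* = 0.57×14.4/0.43 = 19.09 min.

19.09 min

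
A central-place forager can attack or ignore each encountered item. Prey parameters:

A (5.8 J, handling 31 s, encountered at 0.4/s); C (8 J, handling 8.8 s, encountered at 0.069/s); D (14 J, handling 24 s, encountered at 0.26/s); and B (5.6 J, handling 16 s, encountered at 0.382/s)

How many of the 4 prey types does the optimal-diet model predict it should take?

2

E/h in descending order: C 0.909, D 0.583, B 0.35, A 0.187 J/s. The optimal diet is the largest prefix of this list for which every included type satisfies E_i/h_i > R on the types above it.
Rate on top 1: 0.3435. D: 0.583 > 0.3435 → include.
Rate on top 2: 0.5342. B: 0.35 < 0.5342 → exclude; stop.
Optimal diet: C, D — 2 of 4 types.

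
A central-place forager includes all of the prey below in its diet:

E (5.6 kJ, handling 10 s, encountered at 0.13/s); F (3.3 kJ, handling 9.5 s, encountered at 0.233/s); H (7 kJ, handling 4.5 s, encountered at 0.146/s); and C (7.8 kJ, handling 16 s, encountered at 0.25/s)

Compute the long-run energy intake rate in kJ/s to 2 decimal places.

0.49 kJ/s

Energy encountered per unit search time: 0.13×5.6 + 0.233×3.3 + 0.146×7 + 0.25×7.8 = 4.469 kJ/s.
Handling time per unit search time: 0.13×10 + 0.233×9.5 + 0.146×4.5 + 0.25×16 = 8.171.
Rate = 4.469/(1 + 8.171) = 0.4873 kJ/s.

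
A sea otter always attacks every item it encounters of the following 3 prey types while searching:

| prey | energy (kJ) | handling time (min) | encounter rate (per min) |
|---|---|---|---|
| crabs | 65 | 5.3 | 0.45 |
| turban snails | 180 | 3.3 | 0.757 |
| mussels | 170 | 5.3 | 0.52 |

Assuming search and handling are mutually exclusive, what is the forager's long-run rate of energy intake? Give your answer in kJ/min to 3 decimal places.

Energy encountered per unit search time: 0.45×65 + 0.757×180 + 0.52×170 = 253.9 kJ/min.
Handling time per unit search time: 0.45×5.3 + 0.757×3.3 + 0.52×5.3 = 7.639.
Rate = 253.9/(1 + 7.639) = 29.39 kJ/min.

29.391 kJ/min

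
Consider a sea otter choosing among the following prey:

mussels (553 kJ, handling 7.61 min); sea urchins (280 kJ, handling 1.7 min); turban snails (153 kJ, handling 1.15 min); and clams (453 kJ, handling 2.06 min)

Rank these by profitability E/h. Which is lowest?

In descending order of E/h:
clams: 453/2.06 = 220 kJ/min
sea urchins: 280/1.7 = 165 kJ/min
turban snails: 153/1.15 = 133 kJ/min
mussels: 553/7.61 = 72.7 kJ/min

mussels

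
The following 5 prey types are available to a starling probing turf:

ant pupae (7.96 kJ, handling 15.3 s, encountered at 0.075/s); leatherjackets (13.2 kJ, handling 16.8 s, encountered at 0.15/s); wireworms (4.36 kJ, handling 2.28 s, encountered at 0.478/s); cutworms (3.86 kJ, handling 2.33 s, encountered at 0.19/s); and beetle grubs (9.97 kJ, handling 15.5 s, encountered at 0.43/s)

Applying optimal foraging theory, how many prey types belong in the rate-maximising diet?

E/h in descending order: wireworms 1.91, cutworms 1.66, leatherjackets 0.786, beetle grubs 0.643, ant pupae 0.52 kJ/s. The optimal diet is the largest prefix of this list for which every included type satisfies E_i/h_i > R on the types above it.
Rate on top 1: 0.9972. cutworms: 1.66 > 0.9972 → include.
Rate on top 2: 1.113. leatherjackets: 0.786 < 1.113 → exclude; stop.
Optimal diet: wireworms, cutworms — 2 of 5 types.

2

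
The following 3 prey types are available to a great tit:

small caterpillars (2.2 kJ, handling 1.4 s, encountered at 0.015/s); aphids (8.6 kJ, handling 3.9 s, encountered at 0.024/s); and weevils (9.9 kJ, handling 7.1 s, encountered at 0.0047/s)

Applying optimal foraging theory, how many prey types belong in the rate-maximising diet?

Rank by E/h (kJ/s): aphids 2.21, small caterpillars 1.57, weevils 1.39. Include each in turn until the next type's E/h falls below the running intake rate.
Rate on top 1: 0.1887. small caterpillars: 1.57 > 0.1887 → include.
Rate on top 2: 0.2148. weevils: 1.39 > 0.2148 → include.
Optimal diet: aphids, small caterpillars, weevils — 3 of 3 types.

3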